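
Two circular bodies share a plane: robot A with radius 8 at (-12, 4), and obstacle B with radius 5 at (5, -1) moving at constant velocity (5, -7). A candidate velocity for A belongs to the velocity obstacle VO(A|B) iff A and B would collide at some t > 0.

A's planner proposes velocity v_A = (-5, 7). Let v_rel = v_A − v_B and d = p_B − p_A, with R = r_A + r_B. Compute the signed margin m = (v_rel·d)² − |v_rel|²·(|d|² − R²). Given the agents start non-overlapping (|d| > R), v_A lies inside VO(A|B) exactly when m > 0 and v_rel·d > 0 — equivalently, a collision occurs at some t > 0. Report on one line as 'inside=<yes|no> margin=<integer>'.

d = (17, -5),  |d|² = 314;  R = 8+5 = 13,  c = 314−13² = 145
v_rel = (-10, 14),  |v_rel|² = 296;  v_rel·d = (-10)·(17) + (14)·(-5) = -240
296·t² + 480·t + 145 = 0  ⇒  m = (-240)² − 296·145 = 14680
m = 14680 > 0,  v_rel·d = -240 < 0  ⇒  outside

inside=no margin=14680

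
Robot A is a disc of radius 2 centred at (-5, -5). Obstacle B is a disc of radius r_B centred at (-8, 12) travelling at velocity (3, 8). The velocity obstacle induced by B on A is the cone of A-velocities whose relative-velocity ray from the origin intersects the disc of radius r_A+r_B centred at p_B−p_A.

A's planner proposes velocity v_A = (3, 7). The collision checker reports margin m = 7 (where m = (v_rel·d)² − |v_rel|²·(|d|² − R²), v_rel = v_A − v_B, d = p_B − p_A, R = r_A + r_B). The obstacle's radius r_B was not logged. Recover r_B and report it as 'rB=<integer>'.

m = 7
d = (-3, 17);  v_rel = (0, -1),  |v_rel|² = 1
v_rel×d = (0)·(17) − (-1)·(-3) = -3
since m = R²·1 − (-3)²:  R² = (9 + 7) / 1 = 16
R = √16 = 4  ⇒  r_B = 4 − 2 = 2

rB=2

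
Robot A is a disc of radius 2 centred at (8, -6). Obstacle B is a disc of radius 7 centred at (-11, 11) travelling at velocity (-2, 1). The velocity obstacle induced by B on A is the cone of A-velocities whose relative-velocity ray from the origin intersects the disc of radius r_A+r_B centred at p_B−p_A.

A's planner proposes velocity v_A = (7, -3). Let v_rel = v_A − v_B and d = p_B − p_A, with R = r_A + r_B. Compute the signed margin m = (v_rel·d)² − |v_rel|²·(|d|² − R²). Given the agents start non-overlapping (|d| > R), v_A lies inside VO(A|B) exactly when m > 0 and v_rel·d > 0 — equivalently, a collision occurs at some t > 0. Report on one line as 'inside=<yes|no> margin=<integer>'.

d = (-19, 17),  |d|² = 650;  R = 2+7 = 9,  c = 650−9² = 569
v_rel = (9, -4),  |v_rel|² = 97;  v_rel·d = (9)·(-19) + (-4)·(17) = -239
97·t² + 478·t + 569 = 0  ⇒  m = (-239)² − 97·569 = 1928
m = 1928 > 0,  v_rel·d = -239 < 0  ⇒  outside

inside=no margin=1928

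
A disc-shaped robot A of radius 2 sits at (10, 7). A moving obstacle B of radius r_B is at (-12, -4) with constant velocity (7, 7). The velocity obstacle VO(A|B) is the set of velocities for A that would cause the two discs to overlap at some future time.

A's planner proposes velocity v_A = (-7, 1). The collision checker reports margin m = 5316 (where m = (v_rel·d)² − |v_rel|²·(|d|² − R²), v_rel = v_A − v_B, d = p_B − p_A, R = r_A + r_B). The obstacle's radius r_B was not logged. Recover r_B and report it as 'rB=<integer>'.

m = 5316
d = (-22, -11);  v_rel = (-14, -6),  |v_rel|² = 232
v_rel×d = (-14)·(-11) − (-6)·(-22) = 22
since m = R²·232 − 22²:  R² = (484 + 5316) / 232 = 25
R = √25 = 5  ⇒  r_B = 5 − 2 = 3

rB=3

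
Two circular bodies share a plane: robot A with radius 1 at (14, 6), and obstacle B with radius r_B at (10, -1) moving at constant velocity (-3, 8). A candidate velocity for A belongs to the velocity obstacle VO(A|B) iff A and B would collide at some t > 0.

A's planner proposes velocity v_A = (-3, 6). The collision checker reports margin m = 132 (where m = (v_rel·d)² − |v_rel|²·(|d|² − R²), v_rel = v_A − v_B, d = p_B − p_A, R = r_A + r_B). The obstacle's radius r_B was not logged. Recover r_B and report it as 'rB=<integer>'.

m = 132
d = (-4, -7);  v_rel = (0, -2),  |v_rel|² = 4
v_rel×d = (0)·(-7) − (-2)·(-4) = -8
since m = R²·4 − (-8)²:  R² = (64 + 132) / 4 = 49
R = √49 = 7  ⇒  r_B = 7 − 1 = 6

rB=6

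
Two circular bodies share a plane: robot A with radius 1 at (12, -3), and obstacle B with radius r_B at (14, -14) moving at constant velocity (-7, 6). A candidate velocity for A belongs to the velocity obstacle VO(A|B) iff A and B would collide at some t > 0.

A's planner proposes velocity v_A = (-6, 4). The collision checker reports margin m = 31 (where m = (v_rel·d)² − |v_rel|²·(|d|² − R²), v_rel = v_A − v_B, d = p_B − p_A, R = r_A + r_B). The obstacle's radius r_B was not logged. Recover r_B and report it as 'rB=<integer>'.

m = 31
d = (2, -11);  v_rel = (1, -2),  |v_rel|² = 5
v_rel×d = (1)·(-11) − (-2)·(2) = -7
since m = R²·5 − (-7)²:  R² = (49 + 31) / 5 = 16
R = √16 = 4  ⇒  r_B = 4 − 1 = 3

rB=3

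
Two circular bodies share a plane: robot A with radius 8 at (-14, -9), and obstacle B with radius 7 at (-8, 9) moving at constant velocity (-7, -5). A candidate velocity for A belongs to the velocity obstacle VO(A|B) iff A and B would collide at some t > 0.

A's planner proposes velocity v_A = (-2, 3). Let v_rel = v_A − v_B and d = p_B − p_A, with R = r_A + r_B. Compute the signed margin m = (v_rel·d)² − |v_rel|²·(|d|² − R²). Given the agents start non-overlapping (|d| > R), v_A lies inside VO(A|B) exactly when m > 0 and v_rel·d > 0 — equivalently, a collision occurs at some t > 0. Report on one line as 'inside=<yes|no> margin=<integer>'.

d = (6, 18),  |d|² = 360;  R = 8+7 = 15,  c = 360−15² = 135
v_rel = (5, 8),  |v_rel|² = 89;  v_rel·d = (5)·(6) + (8)·(18) = 174
89·t² − 348·t + 135 = 0  ⇒  m = 174² − 89·135 = 18261
m = 18261 > 0,  v_rel·d = 174 > 0  ⇒  inside

inside=yes margin=18261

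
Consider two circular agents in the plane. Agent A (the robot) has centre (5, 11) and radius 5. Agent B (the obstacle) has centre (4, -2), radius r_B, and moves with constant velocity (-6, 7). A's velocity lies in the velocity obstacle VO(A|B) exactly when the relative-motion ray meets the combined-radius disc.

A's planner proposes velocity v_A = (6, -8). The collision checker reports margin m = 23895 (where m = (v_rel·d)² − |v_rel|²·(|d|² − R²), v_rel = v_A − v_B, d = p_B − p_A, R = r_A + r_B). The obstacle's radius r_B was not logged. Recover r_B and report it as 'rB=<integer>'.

m = 23895
d = (-1, -13);  v_rel = (12, -15),  |v_rel|² = 369
v_rel×d = (12)·(-13) − (-15)·(-1) = -171
since m = R²·369 − (-171)²:  R² = (29241 + 23895) / 369 = 144
R = √144 = 12  ⇒  r_B = 12 − 5 = 7

rB=7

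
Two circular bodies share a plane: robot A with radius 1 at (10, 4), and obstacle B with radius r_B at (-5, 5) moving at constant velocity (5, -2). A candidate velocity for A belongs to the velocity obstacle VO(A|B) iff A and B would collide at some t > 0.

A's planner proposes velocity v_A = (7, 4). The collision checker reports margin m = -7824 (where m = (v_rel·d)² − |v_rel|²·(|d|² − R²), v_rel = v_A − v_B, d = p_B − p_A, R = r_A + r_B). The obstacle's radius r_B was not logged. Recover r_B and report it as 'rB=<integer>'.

m = -7824
d = (-15, 1);  v_rel = (2, 6),  |v_rel|² = 40
v_rel×d = (2)·(1) − (6)·(-15) = 92
since m = R²·40 − 92²:  R² = (8464 + -7824) / 40 = 16
R = √16 = 4  ⇒  r_B = 4 − 1 = 3

rB=3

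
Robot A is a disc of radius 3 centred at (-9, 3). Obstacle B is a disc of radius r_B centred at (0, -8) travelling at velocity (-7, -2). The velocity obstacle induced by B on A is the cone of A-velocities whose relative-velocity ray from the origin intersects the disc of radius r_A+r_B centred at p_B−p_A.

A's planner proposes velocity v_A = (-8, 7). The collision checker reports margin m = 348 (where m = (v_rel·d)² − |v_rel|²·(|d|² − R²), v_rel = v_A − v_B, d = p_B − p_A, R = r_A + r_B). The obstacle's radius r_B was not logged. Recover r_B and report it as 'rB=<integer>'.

m = 348
d = (9, -11);  v_rel = (-1, 9),  |v_rel|² = 82
v_rel×d = (-1)·(-11) − (9)·(9) = -70
since m = R²·82 − (-70)²:  R² = (4900 + 348) / 82 = 64
R = √64 = 8  ⇒  r_B = 8 − 3 = 5

rB=5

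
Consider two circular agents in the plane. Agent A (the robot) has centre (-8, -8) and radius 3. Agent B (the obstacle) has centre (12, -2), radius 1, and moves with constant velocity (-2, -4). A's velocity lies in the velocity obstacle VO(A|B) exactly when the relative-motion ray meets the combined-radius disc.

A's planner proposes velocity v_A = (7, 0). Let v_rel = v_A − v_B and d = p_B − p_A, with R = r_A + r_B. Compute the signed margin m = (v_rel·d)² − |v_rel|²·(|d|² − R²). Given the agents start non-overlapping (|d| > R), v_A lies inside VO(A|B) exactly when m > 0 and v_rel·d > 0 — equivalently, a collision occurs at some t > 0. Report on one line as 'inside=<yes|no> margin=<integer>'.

d = (20, 6),  |d|² = 436;  R = 3+1 = 4,  c = 436−4² = 420
v_rel = (9, 4),  |v_rel|² = 97;  v_rel·d = (9)·(20) + (4)·(6) = 204
97·t² − 408·t + 420 = 0  ⇒  m = 204² − 97·420 = 876
m = 876 > 0,  v_rel·d = 204 > 0  ⇒  inside

inside=yes margin=876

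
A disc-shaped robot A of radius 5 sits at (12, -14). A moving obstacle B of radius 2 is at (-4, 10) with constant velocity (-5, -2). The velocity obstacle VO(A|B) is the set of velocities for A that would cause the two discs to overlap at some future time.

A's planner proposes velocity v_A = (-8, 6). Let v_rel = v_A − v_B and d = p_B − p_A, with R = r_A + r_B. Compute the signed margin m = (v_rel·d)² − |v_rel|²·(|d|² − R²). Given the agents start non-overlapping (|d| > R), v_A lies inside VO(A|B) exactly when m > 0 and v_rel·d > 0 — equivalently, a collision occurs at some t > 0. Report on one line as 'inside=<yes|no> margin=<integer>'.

d = (-16, 24),  |d|² = 832;  R = 5+2 = 7,  c = 832−7² = 783
v_rel = (-3, 8),  |v_rel|² = 73;  v_rel·d = (-3)·(-16) + (8)·(24) = 240
73·t² − 480·t + 783 = 0  ⇒  m = 240² − 73·783 = 441
m = 441 > 0,  v_rel·d = 240 > 0  ⇒  inside

inside=yes margin=441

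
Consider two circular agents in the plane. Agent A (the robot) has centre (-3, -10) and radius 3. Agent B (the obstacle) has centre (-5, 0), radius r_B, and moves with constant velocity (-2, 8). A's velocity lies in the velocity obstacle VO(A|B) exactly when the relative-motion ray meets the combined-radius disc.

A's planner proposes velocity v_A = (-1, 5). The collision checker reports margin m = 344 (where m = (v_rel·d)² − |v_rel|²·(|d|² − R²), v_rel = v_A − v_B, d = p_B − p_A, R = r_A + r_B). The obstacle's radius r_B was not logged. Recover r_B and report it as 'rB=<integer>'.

m = 344
d = (-2, 10);  v_rel = (1, -3),  |v_rel|² = 10
v_rel×d = (1)·(10) − (-3)·(-2) = 4
since m = R²·10 − 4²:  R² = (16 + 344) / 10 = 36
R = √36 = 6  ⇒  r_B = 6 − 3 = 3

rB=3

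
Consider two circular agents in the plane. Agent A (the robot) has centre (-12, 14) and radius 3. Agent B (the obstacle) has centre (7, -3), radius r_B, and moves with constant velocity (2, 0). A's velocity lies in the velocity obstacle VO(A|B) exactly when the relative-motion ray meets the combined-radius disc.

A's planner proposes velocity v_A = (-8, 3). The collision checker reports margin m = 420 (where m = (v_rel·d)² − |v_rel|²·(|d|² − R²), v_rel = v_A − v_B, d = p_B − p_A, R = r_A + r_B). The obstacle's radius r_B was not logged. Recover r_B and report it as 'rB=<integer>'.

m = 420
d = (19, -17);  v_rel = (-10, 3),  |v_rel|² = 109
v_rel×d = (-10)·(-17) − (3)·(19) = 113
since m = R²·109 − 113²:  R² = (12769 + 420) / 109 = 121
R = √121 = 11  ⇒  r_B = 11 − 3 = 8

rB=8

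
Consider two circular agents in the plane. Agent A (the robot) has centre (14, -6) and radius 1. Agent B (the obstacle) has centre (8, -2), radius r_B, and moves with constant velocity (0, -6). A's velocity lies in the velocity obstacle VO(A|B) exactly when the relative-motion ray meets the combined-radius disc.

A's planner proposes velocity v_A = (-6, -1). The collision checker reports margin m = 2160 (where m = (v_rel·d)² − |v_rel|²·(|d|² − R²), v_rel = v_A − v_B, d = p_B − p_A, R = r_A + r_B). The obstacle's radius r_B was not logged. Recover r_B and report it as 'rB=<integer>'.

m = 2160
d = (-6, 4);  v_rel = (-6, 5),  |v_rel|² = 61
v_rel×d = (-6)·(4) − (5)·(-6) = 6
since m = R²·61 − 6²:  R² = (36 + 2160) / 61 = 36
R = √36 = 6  ⇒  r_B = 6 − 1 = 5

rB=5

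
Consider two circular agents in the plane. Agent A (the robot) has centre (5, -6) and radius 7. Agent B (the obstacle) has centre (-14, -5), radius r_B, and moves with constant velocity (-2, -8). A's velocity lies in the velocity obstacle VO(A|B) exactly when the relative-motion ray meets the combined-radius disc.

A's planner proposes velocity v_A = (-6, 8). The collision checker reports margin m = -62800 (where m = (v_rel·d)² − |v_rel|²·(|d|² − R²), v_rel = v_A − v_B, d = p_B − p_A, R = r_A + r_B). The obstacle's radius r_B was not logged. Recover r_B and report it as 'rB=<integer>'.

m = -62800
d = (-19, 1);  v_rel = (-4, 16),  |v_rel|² = 272
v_rel×d = (-4)·(1) − (16)·(-19) = 300
since m = R²·272 − 300²:  R² = (90000 + -62800) / 272 = 100
R = √100 = 10  ⇒  r_B = 10 − 7 = 3

rB=3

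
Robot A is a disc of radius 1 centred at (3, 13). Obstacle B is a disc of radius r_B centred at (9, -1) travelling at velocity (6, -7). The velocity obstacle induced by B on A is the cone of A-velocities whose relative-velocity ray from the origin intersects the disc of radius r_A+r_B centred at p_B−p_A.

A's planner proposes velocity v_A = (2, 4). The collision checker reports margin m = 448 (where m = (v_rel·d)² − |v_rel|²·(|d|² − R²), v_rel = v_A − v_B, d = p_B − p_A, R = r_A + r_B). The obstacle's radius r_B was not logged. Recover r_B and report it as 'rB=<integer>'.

m = 448
d = (6, -14);  v_rel = (-4, 11),  |v_rel|² = 137
v_rel×d = (-4)·(-14) − (11)·(6) = -10
since m = R²·137 − (-10)²:  R² = (100 + 448) / 137 = 4
R = √4 = 2  ⇒  r_B = 2 − 1 = 1

rB=1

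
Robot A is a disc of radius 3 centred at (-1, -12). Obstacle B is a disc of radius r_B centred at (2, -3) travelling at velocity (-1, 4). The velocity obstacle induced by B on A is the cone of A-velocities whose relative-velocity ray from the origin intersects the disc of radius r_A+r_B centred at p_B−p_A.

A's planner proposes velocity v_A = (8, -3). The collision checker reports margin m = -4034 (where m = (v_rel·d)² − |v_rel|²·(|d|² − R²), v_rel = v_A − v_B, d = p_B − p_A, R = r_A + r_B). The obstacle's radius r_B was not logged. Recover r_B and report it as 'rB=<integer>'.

m = -4034
d = (3, 9);  v_rel = (9, -7),  |v_rel|² = 130
v_rel×d = (9)·(9) − (-7)·(3) = 102
since m = R²·130 − 102²:  R² = (10404 + -4034) / 130 = 49
R = √49 = 7  ⇒  r_B = 7 − 3 = 4

rB=4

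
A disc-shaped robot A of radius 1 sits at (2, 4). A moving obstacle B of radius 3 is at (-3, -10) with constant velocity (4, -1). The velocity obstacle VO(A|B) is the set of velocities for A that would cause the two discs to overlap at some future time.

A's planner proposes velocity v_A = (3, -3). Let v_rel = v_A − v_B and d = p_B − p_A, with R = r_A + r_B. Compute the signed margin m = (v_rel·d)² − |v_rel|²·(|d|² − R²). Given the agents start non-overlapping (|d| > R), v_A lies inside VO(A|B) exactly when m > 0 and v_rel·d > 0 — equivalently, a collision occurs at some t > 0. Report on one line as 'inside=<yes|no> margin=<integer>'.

d = (-5, -14),  |d|² = 221;  R = 1+3 = 4,  c = 221−4² = 205
v_rel = (-1, -2),  |v_rel|² = 5;  v_rel·d = (-1)·(-5) + (-2)·(-14) = 33
5·t² − 66·t + 205 = 0  ⇒  m = 33² − 5·205 = 64
m = 64 > 0,  v_rel·d = 33 > 0  ⇒  inside

inside=yes margin=64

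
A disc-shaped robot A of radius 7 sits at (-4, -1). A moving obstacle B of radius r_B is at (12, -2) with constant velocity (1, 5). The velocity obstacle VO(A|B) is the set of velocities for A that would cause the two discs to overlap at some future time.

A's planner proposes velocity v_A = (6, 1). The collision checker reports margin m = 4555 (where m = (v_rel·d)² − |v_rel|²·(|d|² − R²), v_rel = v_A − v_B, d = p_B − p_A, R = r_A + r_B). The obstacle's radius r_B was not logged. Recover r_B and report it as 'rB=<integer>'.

m = 4555
d = (16, -1);  v_rel = (5, -4),  |v_rel|² = 41
v_rel×d = (5)·(-1) − (-4)·(16) = 59
since m = R²·41 − 59²:  R² = (3481 + 4555) / 41 = 196
R = √196 = 14  ⇒  r_B = 14 − 7 = 7

rB=7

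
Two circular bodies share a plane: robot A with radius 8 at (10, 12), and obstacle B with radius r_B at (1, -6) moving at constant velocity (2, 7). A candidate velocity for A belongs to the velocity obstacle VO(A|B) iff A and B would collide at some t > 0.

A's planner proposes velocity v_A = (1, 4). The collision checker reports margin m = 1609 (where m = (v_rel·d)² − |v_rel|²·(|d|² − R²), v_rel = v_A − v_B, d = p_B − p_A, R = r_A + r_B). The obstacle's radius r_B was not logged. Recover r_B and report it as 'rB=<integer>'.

m = 1609
d = (-9, -18);  v_rel = (-1, -3),  |v_rel|² = 10
v_rel×d = (-1)·(-18) − (-3)·(-9) = -9
since m = R²·10 − (-9)²:  R² = (81 + 1609) / 10 = 169
R = √169 = 13  ⇒  r_B = 13 − 8 = 5

rB=5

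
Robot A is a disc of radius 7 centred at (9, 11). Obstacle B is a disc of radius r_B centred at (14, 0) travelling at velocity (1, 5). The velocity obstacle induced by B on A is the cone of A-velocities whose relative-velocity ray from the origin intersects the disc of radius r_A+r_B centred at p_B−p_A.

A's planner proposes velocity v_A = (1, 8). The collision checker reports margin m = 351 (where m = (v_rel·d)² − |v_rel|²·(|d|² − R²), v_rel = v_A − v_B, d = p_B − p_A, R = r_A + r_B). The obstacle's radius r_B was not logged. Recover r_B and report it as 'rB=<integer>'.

m = 351
d = (5, -11);  v_rel = (0, 3),  |v_rel|² = 9
v_rel×d = (0)·(-11) − (3)·(5) = -15
since m = R²·9 − (-15)²:  R² = (225 + 351) / 9 = 64
R = √64 = 8  ⇒  r_B = 8 − 7 = 1

rB=1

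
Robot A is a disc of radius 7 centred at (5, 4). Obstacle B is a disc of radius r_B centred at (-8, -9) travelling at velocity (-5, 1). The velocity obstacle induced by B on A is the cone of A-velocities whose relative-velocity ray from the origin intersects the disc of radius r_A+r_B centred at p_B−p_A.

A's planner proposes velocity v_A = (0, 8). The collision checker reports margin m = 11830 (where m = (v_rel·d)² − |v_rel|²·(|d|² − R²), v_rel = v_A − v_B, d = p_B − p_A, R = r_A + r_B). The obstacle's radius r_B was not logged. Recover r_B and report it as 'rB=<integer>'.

m = 11830
d = (-13, -13);  v_rel = (5, 7),  |v_rel|² = 74
v_rel×d = (5)·(-13) − (7)·(-13) = 26
since m = R²·74 − 26²:  R² = (676 + 11830) / 74 = 169
R = √169 = 13  ⇒  r_B = 13 − 7 = 6

rB=6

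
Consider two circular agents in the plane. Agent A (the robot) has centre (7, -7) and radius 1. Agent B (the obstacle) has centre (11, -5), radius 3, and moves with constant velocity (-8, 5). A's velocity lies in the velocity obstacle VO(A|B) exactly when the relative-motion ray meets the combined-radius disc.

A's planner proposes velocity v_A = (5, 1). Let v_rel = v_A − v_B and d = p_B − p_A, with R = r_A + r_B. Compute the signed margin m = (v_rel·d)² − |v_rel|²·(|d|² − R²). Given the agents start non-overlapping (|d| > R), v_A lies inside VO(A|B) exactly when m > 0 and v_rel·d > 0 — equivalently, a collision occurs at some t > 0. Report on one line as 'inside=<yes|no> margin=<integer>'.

d = (4, 2),  |d|² = 20;  R = 1+3 = 4,  c = 20−4² = 4
v_rel = (13, -4),  |v_rel|² = 185;  v_rel·d = (13)·(4) + (-4)·(2) = 44
185·t² − 88·t + 4 = 0  ⇒  m = 44² − 185·4 = 1196
m = 1196 > 0,  v_rel·d = 44 > 0  ⇒  inside

inside=yes margin=1196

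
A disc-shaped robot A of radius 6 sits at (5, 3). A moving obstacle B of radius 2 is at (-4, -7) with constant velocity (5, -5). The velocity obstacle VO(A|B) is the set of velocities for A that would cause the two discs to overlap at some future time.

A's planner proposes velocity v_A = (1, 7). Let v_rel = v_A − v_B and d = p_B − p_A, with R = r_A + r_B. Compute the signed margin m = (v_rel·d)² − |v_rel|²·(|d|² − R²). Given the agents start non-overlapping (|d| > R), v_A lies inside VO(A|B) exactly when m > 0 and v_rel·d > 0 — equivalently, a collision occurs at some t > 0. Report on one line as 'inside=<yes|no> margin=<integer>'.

d = (-9, -10),  |d|² = 181;  R = 6+2 = 8,  c = 181−8² = 117
v_rel = (-4, 12),  |v_rel|² = 160;  v_rel·d = (-4)·(-9) + (12)·(-10) = -84
160·t² + 168·t + 117 = 0  ⇒  m = (-84)² − 160·117 = -11664
m = -11664 < 0,  v_rel·d = -84 < 0  ⇒  outside

inside=no margin=-11664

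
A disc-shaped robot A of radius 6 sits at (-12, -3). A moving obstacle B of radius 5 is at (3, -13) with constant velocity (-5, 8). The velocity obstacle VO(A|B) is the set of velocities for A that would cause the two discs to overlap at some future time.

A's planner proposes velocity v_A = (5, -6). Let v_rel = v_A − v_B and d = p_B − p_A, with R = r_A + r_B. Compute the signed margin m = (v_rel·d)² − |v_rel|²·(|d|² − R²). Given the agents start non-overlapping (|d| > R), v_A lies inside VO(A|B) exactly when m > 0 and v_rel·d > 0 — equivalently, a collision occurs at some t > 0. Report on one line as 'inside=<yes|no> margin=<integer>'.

d = (15, -10),  |d|² = 325;  R = 6+5 = 11,  c = 325−11² = 204
v_rel = (10, -14),  |v_rel|² = 296;  v_rel·d = (10)·(15) + (-14)·(-10) = 290
296·t² − 580·t + 204 = 0  ⇒  m = 290² − 296·204 = 23716
m = 23716 > 0,  v_rel·d = 290 > 0  ⇒  inside

inside=yes margin=23716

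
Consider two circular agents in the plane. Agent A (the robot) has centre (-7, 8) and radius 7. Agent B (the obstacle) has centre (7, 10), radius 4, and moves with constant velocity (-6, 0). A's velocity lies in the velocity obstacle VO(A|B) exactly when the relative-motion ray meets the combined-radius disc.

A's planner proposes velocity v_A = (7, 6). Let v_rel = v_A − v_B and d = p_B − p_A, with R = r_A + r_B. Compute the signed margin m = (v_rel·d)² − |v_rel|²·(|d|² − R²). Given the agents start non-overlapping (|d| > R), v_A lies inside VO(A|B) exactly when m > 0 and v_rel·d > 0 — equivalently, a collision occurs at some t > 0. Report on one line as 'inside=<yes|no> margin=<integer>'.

d = (14, 2),  |d|² = 200;  R = 7+4 = 11,  c = 200−11² = 79
v_rel = (13, 6),  |v_rel|² = 205;  v_rel·d = (13)·(14) + (6)·(2) = 194
205·t² − 388·t + 79 = 0  ⇒  m = 194² − 205·79 = 21441
m = 21441 > 0,  v_rel·d = 194 > 0  ⇒  inside

inside=yes margin=21441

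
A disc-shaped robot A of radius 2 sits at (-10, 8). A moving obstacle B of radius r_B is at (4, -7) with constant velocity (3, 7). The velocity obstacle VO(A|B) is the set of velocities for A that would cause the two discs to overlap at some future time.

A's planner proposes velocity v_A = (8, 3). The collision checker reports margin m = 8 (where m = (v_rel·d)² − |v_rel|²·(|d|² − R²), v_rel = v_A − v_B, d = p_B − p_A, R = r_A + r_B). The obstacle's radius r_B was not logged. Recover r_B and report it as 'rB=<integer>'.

m = 8
d = (14, -15);  v_rel = (5, -4),  |v_rel|² = 41
v_rel×d = (5)·(-15) − (-4)·(14) = -19
since m = R²·41 − (-19)²:  R² = (361 + 8) / 41 = 9
R = √9 = 3  ⇒  r_B = 3 − 2 = 1

rB=1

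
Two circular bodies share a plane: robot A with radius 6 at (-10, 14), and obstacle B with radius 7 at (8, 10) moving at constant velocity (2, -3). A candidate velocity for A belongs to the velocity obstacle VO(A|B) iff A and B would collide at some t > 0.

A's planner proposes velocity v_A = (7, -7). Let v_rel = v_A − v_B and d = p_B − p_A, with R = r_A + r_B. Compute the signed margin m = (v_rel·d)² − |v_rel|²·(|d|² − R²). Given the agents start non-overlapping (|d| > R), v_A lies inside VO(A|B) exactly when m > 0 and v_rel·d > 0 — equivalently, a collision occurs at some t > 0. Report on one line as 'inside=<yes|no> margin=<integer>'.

d = (18, -4),  |d|² = 340;  R = 6+7 = 13,  c = 340−13² = 171
v_rel = (5, -4),  |v_rel|² = 41;  v_rel·d = (5)·(18) + (-4)·(-4) = 106
41·t² − 212·t + 171 = 0  ⇒  m = 106² − 41·171 = 4225
m = 4225 > 0,  v_rel·d = 106 > 0  ⇒  inside

inside=yes margin=4225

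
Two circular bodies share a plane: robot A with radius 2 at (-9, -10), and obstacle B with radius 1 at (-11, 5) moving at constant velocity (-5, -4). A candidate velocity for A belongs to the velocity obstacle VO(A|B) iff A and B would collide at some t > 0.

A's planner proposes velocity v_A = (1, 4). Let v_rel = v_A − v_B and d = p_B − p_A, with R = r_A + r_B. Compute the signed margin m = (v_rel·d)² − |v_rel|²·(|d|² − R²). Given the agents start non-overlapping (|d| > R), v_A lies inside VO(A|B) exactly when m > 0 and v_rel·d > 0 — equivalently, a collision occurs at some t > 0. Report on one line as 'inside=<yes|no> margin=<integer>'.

d = (-2, 15),  |d|² = 229;  R = 2+1 = 3,  c = 229−3² = 220
v_rel = (6, 8),  |v_rel|² = 100;  v_rel·d = (6)·(-2) + (8)·(15) = 108
100·t² − 216·t + 220 = 0  ⇒  m = 108² − 100·220 = -10336
m = -10336 < 0,  v_rel·d = 108 > 0  ⇒  outside

inside=no margin=-10336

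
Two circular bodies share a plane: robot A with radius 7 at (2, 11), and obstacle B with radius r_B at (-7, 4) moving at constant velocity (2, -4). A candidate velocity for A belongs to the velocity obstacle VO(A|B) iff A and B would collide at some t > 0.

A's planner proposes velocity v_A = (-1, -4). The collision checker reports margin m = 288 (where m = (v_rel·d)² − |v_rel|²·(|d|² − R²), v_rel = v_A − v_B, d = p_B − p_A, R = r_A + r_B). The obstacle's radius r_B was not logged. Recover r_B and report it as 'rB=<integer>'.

m = 288
d = (-9, -7);  v_rel = (-3, 0),  |v_rel|² = 9
v_rel×d = (-3)·(-7) − (0)·(-9) = 21
since m = R²·9 − 21²:  R² = (441 + 288) / 9 = 81
R = √81 = 9  ⇒  r_B = 9 − 7 = 2

rB=2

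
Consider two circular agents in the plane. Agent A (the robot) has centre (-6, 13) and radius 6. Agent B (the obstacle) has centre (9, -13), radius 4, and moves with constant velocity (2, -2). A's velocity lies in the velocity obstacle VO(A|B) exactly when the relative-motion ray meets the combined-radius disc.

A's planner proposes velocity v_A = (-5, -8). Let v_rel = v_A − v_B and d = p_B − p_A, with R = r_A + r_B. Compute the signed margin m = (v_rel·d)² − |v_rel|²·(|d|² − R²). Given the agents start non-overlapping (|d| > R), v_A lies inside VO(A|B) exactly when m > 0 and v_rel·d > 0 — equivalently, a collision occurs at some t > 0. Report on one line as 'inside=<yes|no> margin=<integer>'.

d = (15, -26),  |d|² = 901;  R = 6+4 = 10,  c = 901−10² = 801
v_rel = (-7, -6),  |v_rel|² = 85;  v_rel·d = (-7)·(15) + (-6)·(-26) = 51
85·t² − 102·t + 801 = 0  ⇒  m = 51² − 85·801 = -65484
m = -65484 < 0,  v_rel·d = 51 > 0  ⇒  outside

inside=no margin=-65484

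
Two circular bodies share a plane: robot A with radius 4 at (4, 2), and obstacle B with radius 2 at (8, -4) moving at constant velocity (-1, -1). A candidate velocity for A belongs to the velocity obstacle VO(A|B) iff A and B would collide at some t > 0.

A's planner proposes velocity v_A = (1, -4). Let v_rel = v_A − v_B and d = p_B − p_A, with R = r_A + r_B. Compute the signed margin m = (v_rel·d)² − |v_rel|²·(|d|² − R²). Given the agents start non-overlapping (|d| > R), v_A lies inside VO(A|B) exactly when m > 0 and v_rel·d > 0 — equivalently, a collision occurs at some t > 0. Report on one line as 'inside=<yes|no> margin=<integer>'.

d = (4, -6),  |d|² = 52;  R = 4+2 = 6,  c = 52−6² = 16
v_rel = (2, -3),  |v_rel|² = 13;  v_rel·d = (2)·(4) + (-3)·(-6) = 26
13·t² − 52·t + 16 = 0  ⇒  m = 26² − 13·16 = 468
m = 468 > 0,  v_rel·d = 26 > 0  ⇒  inside

inside=yes margin=468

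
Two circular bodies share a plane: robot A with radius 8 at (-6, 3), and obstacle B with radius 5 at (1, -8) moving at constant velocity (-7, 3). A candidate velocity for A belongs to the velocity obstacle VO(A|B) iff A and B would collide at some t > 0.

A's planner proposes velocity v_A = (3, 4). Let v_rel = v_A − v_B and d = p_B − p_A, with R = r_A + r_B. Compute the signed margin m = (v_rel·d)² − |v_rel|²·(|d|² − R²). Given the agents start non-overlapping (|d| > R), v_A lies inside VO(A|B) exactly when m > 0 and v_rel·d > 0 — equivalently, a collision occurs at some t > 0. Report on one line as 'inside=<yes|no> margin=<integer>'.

d = (7, -11),  |d|² = 170;  R = 8+5 = 13,  c = 170−13² = 1
v_rel = (10, 1),  |v_rel|² = 101;  v_rel·d = (10)·(7) + (1)·(-11) = 59
101·t² − 118·t + 1 = 0  ⇒  m = 59² − 101·1 = 3380
m = 3380 > 0,  v_rel·d = 59 > 0  ⇒  inside

inside=yes margin=3380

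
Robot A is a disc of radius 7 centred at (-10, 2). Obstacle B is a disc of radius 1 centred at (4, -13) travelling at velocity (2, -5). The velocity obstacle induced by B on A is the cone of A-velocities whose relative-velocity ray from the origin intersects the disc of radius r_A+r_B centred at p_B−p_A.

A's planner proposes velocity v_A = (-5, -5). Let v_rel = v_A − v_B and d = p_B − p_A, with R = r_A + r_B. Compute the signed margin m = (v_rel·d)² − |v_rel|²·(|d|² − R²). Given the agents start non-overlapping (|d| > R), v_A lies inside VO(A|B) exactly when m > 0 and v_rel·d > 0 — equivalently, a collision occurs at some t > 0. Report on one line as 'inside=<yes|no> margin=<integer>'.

d = (14, -15),  |d|² = 421;  R = 7+1 = 8,  c = 421−8² = 357
v_rel = (-7, 0),  |v_rel|² = 49;  v_rel·d = (-7)·(14) + (0)·(-15) = -98
49·t² + 196·t + 357 = 0  ⇒  m = (-98)² − 49·357 = -7889
m = -7889 < 0,  v_rel·d = -98 < 0  ⇒  outside

inside=no margin=-7889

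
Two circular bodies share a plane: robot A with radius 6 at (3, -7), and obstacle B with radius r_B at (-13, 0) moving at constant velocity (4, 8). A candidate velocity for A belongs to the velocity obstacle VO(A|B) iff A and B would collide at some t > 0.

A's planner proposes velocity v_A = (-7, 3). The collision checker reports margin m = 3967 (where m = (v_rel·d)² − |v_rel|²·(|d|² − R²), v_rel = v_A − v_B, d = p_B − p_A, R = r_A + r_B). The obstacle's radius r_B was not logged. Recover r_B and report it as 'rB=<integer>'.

m = 3967
d = (-16, 7);  v_rel = (-11, -5),  |v_rel|² = 146
v_rel×d = (-11)·(7) − (-5)·(-16) = -157
since m = R²·146 − (-157)²:  R² = (24649 + 3967) / 146 = 196
R = √196 = 14  ⇒  r_B = 14 − 6 = 8

rB=8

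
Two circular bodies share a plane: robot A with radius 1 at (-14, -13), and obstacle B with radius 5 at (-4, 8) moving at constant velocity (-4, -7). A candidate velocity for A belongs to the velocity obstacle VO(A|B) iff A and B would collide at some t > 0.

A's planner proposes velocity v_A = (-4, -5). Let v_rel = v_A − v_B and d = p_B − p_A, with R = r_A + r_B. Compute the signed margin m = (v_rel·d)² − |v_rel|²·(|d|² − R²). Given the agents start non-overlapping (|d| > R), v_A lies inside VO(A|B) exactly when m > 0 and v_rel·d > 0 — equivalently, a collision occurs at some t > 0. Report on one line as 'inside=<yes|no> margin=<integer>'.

d = (10, 21),  |d|² = 541;  R = 1+5 = 6,  c = 541−6² = 505
v_rel = (0, 2),  |v_rel|² = 4;  v_rel·d = (0)·(10) + (2)·(21) = 42
4·t² − 84·t + 505 = 0  ⇒  m = 42² − 4·505 = -256
m = -256 < 0,  v_rel·d = 42 > 0  ⇒  outside

inside=no margin=-256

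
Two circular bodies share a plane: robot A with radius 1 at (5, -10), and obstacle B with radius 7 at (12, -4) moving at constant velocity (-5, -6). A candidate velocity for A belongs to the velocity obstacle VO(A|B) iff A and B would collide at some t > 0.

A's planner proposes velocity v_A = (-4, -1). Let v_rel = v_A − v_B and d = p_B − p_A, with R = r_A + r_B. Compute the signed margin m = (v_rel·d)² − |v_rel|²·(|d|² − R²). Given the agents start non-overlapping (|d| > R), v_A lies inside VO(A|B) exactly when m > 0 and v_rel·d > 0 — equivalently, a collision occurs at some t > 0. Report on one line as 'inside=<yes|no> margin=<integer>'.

d = (7, 6),  |d|² = 85;  R = 1+7 = 8,  c = 85−8² = 21
v_rel = (1, 5),  |v_rel|² = 26;  v_rel·d = (1)·(7) + (5)·(6) = 37
26·t² − 74·t + 21 = 0  ⇒  m = 37² − 26·21 = 823
m = 823 > 0,  v_rel·d = 37 > 0  ⇒  inside

inside=yes margin=823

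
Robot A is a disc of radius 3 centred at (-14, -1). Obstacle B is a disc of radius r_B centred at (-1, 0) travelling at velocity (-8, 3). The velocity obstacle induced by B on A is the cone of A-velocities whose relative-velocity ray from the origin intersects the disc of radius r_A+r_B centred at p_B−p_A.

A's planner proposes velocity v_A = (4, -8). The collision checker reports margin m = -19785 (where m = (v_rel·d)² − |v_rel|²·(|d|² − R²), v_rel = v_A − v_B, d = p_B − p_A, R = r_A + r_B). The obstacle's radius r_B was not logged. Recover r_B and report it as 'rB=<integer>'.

m = -19785
d = (13, 1);  v_rel = (12, -11),  |v_rel|² = 265
v_rel×d = (12)·(1) − (-11)·(13) = 155
since m = R²·265 − 155²:  R² = (24025 + -19785) / 265 = 16
R = √16 = 4  ⇒  r_B = 4 − 3 = 1

rB=1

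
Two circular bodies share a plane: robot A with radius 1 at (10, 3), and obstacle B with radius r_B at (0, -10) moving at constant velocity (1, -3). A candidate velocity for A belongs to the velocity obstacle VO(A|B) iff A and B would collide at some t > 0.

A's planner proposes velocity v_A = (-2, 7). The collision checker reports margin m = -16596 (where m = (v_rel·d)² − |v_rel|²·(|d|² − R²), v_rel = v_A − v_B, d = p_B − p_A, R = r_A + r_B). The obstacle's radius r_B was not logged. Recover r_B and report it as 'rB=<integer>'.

m = -16596
d = (-10, -13);  v_rel = (-3, 10),  |v_rel|² = 109
v_rel×d = (-3)·(-13) − (10)·(-10) = 139
since m = R²·109 − 139²:  R² = (19321 + -16596) / 109 = 25
R = √25 = 5  ⇒  r_B = 5 − 1 = 4

rB=4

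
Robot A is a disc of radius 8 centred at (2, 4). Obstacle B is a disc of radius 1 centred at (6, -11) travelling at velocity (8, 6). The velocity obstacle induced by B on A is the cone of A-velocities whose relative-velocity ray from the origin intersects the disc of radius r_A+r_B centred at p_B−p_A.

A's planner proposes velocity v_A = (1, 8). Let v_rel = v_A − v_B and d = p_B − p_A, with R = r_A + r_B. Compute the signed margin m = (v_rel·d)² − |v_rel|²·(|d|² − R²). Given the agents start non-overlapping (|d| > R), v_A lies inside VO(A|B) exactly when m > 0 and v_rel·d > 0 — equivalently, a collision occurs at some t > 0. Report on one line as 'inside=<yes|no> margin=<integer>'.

d = (4, -15),  |d|² = 241;  R = 8+1 = 9,  c = 241−9² = 160
v_rel = (-7, 2),  |v_rel|² = 53;  v_rel·d = (-7)·(4) + (2)·(-15) = -58
53·t² + 116·t + 160 = 0  ⇒  m = (-58)² − 53·160 = -5116
m = -5116 < 0,  v_rel·d = -58 < 0  ⇒  outside

inside=no margin=-5116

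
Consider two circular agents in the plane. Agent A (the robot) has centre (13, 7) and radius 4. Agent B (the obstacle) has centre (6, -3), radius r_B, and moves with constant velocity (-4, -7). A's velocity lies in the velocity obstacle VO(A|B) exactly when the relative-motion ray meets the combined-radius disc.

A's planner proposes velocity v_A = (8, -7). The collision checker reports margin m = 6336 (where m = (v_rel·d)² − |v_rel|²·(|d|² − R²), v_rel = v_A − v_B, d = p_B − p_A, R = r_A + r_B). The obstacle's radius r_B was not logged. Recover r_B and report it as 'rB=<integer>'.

m = 6336
d = (-7, -10);  v_rel = (12, 0),  |v_rel|² = 144
v_rel×d = (12)·(-10) − (0)·(-7) = -120
since m = R²·144 − (-120)²:  R² = (14400 + 6336) / 144 = 144
R = √144 = 12  ⇒  r_B = 12 − 4 = 8

rB=8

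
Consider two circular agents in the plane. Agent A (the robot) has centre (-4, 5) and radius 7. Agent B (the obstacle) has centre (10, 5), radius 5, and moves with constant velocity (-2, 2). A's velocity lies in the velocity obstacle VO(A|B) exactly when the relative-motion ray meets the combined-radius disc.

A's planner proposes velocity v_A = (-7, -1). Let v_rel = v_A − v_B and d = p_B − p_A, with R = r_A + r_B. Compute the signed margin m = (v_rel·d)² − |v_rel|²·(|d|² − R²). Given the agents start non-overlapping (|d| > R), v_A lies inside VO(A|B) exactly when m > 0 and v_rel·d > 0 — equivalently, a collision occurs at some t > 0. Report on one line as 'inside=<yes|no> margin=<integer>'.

d = (14, 0),  |d|² = 196;  R = 7+5 = 12,  c = 196−12² = 52
v_rel = (-5, -3),  |v_rel|² = 34;  v_rel·d = (-5)·(14) + (-3)·(0) = -70
34·t² + 140·t + 52 = 0  ⇒  m = (-70)² − 34·52 = 3132
m = 3132 > 0,  v_rel·d = -70 < 0  ⇒  outside

inside=no margin=3132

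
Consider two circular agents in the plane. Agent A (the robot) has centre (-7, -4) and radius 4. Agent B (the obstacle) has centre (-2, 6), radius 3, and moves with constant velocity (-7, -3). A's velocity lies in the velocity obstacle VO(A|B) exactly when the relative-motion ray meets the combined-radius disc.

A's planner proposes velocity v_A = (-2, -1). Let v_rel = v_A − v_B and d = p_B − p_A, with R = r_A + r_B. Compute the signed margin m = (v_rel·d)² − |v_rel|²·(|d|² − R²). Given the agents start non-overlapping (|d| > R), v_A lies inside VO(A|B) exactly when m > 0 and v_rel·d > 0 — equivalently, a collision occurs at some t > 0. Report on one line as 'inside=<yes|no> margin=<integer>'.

d = (5, 10),  |d|² = 125;  R = 4+3 = 7,  c = 125−7² = 76
v_rel = (5, 2),  |v_rel|² = 29;  v_rel·d = (5)·(5) + (2)·(10) = 45
29·t² − 90·t + 76 = 0  ⇒  m = 45² − 29·76 = -179
m = -179 < 0,  v_rel·d = 45 > 0  ⇒  outside

inside=no margin=-179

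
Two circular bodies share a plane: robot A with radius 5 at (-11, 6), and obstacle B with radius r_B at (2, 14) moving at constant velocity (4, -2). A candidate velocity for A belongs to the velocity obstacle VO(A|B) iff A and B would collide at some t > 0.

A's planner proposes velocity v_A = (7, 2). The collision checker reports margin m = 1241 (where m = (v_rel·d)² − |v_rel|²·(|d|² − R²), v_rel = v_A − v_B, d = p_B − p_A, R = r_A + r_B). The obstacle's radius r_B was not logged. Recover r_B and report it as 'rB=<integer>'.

m = 1241
d = (13, 8);  v_rel = (3, 4),  |v_rel|² = 25
v_rel×d = (3)·(8) − (4)·(13) = -28
since m = R²·25 − (-28)²:  R² = (784 + 1241) / 25 = 81
R = √81 = 9  ⇒  r_B = 9 − 5 = 4

rB=4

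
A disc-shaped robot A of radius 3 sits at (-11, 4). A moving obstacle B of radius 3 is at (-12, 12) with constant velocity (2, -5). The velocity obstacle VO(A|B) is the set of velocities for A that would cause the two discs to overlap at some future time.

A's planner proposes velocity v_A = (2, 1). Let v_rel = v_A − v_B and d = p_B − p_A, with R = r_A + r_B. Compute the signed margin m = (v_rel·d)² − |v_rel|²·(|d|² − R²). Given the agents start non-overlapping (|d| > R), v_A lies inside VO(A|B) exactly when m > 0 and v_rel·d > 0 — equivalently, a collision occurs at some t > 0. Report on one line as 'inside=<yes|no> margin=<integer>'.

d = (-1, 8),  |d|² = 65;  R = 3+3 = 6,  c = 65−6² = 29
v_rel = (0, 6),  |v_rel|² = 36;  v_rel·d = (0)·(-1) + (6)·(8) = 48
36·t² − 96·t + 29 = 0  ⇒  m = 48² − 36·29 = 1260
m = 1260 > 0,  v_rel·d = 48 > 0  ⇒  inside

inside=yes margin=1260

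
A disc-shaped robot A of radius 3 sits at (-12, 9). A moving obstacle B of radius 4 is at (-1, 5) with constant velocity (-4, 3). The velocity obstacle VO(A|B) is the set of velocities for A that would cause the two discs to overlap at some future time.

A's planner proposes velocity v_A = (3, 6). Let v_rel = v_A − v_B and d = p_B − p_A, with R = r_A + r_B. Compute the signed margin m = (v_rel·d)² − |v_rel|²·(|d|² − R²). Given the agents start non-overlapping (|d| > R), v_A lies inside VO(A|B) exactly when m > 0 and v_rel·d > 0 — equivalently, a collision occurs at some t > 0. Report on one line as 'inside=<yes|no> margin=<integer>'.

d = (11, -4),  |d|² = 137;  R = 3+4 = 7,  c = 137−7² = 88
v_rel = (7, 3),  |v_rel|² = 58;  v_rel·d = (7)·(11) + (3)·(-4) = 65
58·t² − 130·t + 88 = 0  ⇒  m = 65² − 58·88 = -879
m = -879 < 0,  v_rel·d = 65 > 0  ⇒  outside

inside=no margin=-879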